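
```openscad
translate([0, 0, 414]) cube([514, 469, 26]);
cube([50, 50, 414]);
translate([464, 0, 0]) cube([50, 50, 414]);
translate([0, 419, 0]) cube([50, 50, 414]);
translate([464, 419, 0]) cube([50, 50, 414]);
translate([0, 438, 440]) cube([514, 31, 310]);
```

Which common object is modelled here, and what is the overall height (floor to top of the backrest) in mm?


A chair. The overall height is 750 mm.

A slab on four corner posts with a tall panel at the back — a chair. The seat slab sits at z = 414 with thickness 26, and the 310 mm backrest starts at the seat top, so the overall height is 414 + 26 + 310 = 750 mm.


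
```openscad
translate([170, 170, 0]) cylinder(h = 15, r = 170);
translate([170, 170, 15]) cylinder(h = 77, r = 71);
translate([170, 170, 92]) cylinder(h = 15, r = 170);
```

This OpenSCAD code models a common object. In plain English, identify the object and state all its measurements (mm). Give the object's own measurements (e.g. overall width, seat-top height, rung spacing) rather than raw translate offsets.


A spool: two coaxial disc flanges of radius 170 mm and thickness 15 mm, joined by a core cylinder of radius 71 mm and height 77 mm. The lower flange rests on z = 0 and the three cylinders share a vertical axis.


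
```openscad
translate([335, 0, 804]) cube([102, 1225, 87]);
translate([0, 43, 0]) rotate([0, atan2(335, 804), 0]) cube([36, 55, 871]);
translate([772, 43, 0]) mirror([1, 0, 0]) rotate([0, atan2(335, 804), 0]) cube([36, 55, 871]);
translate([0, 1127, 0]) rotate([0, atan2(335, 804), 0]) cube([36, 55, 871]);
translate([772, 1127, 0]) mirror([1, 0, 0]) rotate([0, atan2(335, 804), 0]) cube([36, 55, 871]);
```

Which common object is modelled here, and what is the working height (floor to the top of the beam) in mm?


A sawhorse. The overall height is 891 mm.

A beam across two mirrored pairs of raked legs — a sawhorse. The beam's underside is at z = 804 (matching the legs' vertical rise in atan2(335, 804)) and the beam is 87 mm tall, so its top is at 804 + 87 = 891 mm. The raked legs top out at the beam's underside, so that is the highest point.


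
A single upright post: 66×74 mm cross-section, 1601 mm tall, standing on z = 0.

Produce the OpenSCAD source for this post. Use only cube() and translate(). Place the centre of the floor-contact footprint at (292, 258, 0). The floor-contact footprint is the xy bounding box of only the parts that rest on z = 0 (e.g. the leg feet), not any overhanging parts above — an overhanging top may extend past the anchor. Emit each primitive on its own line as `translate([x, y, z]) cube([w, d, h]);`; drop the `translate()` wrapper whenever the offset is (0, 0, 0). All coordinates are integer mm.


translate([259, 221, 0]) cube([66, 74, 1601]);


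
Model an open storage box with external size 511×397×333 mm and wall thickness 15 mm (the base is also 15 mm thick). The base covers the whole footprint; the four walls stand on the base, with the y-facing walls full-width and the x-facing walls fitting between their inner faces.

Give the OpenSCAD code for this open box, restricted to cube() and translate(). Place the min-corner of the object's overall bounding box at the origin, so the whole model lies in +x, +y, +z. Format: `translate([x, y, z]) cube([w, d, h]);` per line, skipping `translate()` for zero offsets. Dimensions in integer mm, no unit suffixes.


cube([511, 397, 15]);
translate([0, 0, 15]) cube([511, 15, 318]);
translate([0, 382, 15]) cube([511, 15, 318]);
translate([0, 15, 15]) cube([15, 367, 318]);
translate([496, 15, 15]) cube([15, 367, 318]);


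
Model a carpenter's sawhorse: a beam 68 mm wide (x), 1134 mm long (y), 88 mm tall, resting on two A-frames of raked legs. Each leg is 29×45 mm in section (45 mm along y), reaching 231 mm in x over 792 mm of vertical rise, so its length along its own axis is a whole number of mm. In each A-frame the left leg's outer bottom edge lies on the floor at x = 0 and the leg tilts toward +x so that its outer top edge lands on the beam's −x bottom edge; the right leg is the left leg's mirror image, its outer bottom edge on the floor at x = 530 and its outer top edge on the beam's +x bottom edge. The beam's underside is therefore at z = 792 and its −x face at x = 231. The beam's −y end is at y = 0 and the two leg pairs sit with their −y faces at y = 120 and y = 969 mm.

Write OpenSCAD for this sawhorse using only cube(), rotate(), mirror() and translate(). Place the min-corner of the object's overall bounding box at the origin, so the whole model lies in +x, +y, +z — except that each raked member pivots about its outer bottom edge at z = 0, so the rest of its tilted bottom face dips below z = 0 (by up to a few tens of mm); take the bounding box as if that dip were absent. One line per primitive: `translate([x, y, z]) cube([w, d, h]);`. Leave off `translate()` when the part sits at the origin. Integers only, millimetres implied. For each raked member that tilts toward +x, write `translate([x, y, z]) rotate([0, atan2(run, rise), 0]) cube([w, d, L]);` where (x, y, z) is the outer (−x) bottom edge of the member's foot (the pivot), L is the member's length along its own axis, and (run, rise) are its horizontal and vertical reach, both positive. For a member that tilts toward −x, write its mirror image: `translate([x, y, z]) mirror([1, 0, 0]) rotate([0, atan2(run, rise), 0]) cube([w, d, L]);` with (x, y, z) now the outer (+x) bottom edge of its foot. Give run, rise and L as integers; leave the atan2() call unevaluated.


// leg length = √(231² + 792²) = 825
// right-leg outer foot x = 2·231 + 68 = 530
// beam min-corner = (231, 0, 792)
translate([231, 0, 792]) cube([68, 1134, 88]);
translate([0, 120, 0]) rotate([0, atan2(231, 792), 0]) cube([29, 45, 825]);
translate([530, 120, 0]) mirror([1, 0, 0]) rotate([0, atan2(231, 792), 0]) cube([29, 45, 825]);
translate([0, 969, 0]) rotate([0, atan2(231, 792), 0]) cube([29, 45, 825]);
translate([530, 969, 0]) mirror([1, 0, 0]) rotate([0, atan2(231, 792), 0]) cube([29, 45, 825]);


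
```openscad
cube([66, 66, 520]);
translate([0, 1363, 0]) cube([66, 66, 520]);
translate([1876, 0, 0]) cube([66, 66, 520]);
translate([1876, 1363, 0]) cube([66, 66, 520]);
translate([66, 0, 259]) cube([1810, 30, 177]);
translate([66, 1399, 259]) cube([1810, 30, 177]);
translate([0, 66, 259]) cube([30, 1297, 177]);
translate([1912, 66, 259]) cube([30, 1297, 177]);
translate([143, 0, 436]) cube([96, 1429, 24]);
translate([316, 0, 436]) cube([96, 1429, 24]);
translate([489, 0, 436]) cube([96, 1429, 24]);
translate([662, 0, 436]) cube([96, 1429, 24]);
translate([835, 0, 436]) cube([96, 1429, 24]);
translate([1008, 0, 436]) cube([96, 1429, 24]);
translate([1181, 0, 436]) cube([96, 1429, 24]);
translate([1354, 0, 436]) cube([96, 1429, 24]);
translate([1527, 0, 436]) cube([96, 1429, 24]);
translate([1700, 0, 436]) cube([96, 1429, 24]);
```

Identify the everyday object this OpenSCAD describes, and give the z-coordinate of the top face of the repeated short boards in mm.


A bed frame. The slat-top height is 460 mm.

Four posts, four rails, and a row of slats — a bed frame. Slats sit on the rails at z = 259 + 177 = 436; with slat thickness 24, the top is 460 mm.


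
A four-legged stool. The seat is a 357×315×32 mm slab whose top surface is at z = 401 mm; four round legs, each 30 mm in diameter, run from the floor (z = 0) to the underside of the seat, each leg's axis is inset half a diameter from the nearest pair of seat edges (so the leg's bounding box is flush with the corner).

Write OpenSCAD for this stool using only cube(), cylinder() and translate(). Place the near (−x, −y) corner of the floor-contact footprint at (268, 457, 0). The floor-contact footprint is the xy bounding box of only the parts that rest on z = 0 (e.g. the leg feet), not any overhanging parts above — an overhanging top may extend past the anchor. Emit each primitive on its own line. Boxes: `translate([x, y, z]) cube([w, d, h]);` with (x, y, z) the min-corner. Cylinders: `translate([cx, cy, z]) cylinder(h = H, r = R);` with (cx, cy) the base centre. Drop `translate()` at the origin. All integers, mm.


translate([268, 457, 369]) cube([357, 315, 32]);
translate([283, 472, 0]) cylinder(h = 369, r = 15);
translate([610, 472, 0]) cylinder(h = 369, r = 15);
translate([283, 757, 0]) cylinder(h = 369, r = 15);
translate([610, 757, 0]) cylinder(h = 369, r = 15);


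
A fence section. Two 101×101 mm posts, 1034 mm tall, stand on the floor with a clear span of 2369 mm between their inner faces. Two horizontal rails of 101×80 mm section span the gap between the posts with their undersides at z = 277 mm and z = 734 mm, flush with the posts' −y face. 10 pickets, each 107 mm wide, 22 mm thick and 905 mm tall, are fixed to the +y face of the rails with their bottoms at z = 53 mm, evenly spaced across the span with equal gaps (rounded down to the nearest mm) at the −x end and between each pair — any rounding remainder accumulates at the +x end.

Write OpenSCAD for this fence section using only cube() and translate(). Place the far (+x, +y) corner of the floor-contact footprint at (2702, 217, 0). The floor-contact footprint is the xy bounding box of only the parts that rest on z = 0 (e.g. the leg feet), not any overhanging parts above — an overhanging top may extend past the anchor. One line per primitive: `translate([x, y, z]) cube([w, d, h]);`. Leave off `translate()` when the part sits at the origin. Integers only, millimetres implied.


translate([131, 116, 0]) cube([101, 101, 1034]);
translate([2601, 116, 0]) cube([101, 101, 1034]);
translate([232, 116, 277]) cube([2369, 101, 80]);
translate([232, 116, 734]) cube([2369, 101, 80]);
translate([350, 217, 53]) cube([107, 22, 905]);
translate([575, 217, 53]) cube([107, 22, 905]);
translate([800, 217, 53]) cube([107, 22, 905]);
translate([1025, 217, 53]) cube([107, 22, 905]);
translate([1250, 217, 53]) cube([107, 22, 905]);
translate([1475, 217, 53]) cube([107, 22, 905]);
translate([1700, 217, 53]) cube([107, 22, 905]);
translate([1925, 217, 53]) cube([107, 22, 905]);
translate([2150, 217, 53]) cube([107, 22, 905]);
translate([2375, 217, 53]) cube([107, 22, 905]);


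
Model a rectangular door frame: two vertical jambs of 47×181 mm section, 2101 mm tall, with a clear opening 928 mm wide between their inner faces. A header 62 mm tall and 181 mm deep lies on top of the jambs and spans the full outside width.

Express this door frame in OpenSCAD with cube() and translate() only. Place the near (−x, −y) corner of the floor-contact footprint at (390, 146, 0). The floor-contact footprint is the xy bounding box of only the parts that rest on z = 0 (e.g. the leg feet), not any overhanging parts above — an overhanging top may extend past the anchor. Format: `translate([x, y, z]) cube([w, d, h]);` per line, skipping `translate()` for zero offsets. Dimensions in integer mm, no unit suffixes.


translate([390, 146, 0]) cube([47, 181, 2101]);
translate([1365, 146, 0]) cube([47, 181, 2101]);
translate([390, 146, 2101]) cube([1022, 181, 62]);


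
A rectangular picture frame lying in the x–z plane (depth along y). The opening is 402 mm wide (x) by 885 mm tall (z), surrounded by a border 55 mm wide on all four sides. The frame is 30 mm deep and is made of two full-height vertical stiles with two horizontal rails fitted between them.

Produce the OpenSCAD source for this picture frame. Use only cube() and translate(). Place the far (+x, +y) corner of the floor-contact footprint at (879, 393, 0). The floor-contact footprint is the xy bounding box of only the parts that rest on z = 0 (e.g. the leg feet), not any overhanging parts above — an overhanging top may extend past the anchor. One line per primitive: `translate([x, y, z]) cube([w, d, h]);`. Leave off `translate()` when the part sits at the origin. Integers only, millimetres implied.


translate([367, 363, 0]) cube([55, 30, 995]);
translate([824, 363, 0]) cube([55, 30, 995]);
translate([422, 363, 0]) cube([402, 30, 55]);
translate([422, 363, 940]) cube([402, 30, 55]);


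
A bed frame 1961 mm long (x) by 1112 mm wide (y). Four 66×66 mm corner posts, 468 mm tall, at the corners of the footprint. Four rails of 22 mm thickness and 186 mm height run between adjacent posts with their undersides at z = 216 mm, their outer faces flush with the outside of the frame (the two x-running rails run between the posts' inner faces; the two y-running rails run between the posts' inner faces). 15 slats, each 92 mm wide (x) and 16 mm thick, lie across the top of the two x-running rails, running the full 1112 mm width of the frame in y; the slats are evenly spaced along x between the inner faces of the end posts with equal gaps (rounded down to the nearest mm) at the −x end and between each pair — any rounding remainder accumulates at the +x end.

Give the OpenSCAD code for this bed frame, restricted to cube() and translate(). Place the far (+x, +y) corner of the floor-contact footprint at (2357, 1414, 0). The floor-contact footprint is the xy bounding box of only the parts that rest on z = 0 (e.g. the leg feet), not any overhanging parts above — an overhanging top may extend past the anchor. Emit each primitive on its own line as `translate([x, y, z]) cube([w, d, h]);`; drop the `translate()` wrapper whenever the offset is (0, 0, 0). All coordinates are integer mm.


translate([396, 302, 0]) cube([66, 66, 468]);
translate([396, 1348, 0]) cube([66, 66, 468]);
translate([2291, 302, 0]) cube([66, 66, 468]);
translate([2291, 1348, 0]) cube([66, 66, 468]);
translate([462, 302, 216]) cube([1829, 22, 186]);
translate([462, 1392, 216]) cube([1829, 22, 186]);
translate([396, 368, 216]) cube([22, 980, 186]);
translate([2335, 368, 216]) cube([22, 980, 186]);
translate([490, 302, 402]) cube([92, 1112, 16]);
translate([610, 302, 402]) cube([92, 1112, 16]);
translate([730, 302, 402]) cube([92, 1112, 16]);
translate([850, 302, 402]) cube([92, 1112, 16]);
translate([970, 302, 402]) cube([92, 1112, 16]);
translate([1090, 302, 402]) cube([92, 1112, 16]);
translate([1210, 302, 402]) cube([92, 1112, 16]);
translate([1330, 302, 402]) cube([92, 1112, 16]);
translate([1450, 302, 402]) cube([92, 1112, 16]);
translate([1570, 302, 402]) cube([92, 1112, 16]);
translate([1690, 302, 402]) cube([92, 1112, 16]);
translate([1810, 302, 402]) cube([92, 1112, 16]);
translate([1930, 302, 402]) cube([92, 1112, 16]);
translate([2050, 302, 402]) cube([92, 1112, 16]);
translate([2170, 302, 402]) cube([92, 1112, 16]);


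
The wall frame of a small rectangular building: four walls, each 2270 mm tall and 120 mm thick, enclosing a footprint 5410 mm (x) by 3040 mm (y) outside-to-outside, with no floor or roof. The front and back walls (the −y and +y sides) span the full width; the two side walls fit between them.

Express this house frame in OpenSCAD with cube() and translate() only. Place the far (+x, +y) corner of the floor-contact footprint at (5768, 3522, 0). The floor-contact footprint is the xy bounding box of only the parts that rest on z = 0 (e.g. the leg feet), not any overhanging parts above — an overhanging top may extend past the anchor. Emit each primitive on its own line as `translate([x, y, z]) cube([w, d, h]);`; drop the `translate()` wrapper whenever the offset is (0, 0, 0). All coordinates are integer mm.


translate([358, 482, 0]) cube([5410, 120, 2270]);
translate([358, 3402, 0]) cube([5410, 120, 2270]);
translate([358, 602, 0]) cube([120, 2800, 2270]);
translate([5648, 602, 0]) cube([120, 2800, 2270]);


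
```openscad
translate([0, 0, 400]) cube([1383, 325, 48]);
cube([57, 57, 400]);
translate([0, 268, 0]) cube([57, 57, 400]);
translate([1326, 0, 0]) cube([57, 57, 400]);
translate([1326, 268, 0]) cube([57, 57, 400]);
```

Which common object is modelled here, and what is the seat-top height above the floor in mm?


A bench. The seat-top height is 448 mm.

A long slab on four corner posts — a bench. The slab sits at z = 400 with thickness 48, so the top is 400 + 48 = 448 mm.


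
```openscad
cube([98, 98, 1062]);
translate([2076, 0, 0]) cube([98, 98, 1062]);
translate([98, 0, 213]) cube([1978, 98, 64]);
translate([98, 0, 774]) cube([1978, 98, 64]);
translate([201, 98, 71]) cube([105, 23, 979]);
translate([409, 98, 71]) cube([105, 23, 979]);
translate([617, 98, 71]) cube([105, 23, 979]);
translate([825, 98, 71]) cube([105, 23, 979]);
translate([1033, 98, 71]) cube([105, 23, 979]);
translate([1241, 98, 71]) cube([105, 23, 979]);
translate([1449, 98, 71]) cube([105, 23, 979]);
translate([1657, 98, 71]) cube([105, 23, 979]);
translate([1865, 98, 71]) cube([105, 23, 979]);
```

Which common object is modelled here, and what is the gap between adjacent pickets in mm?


A fence section. The picket gap is 103 mm.

Two posts, two rails, 9 pickets — a fence section. Span 1978 mm holds 9 pickets of 105 mm with 10 equal gaps: ⌊(1978 − 9·105) / 10⌋ = 103 mm.


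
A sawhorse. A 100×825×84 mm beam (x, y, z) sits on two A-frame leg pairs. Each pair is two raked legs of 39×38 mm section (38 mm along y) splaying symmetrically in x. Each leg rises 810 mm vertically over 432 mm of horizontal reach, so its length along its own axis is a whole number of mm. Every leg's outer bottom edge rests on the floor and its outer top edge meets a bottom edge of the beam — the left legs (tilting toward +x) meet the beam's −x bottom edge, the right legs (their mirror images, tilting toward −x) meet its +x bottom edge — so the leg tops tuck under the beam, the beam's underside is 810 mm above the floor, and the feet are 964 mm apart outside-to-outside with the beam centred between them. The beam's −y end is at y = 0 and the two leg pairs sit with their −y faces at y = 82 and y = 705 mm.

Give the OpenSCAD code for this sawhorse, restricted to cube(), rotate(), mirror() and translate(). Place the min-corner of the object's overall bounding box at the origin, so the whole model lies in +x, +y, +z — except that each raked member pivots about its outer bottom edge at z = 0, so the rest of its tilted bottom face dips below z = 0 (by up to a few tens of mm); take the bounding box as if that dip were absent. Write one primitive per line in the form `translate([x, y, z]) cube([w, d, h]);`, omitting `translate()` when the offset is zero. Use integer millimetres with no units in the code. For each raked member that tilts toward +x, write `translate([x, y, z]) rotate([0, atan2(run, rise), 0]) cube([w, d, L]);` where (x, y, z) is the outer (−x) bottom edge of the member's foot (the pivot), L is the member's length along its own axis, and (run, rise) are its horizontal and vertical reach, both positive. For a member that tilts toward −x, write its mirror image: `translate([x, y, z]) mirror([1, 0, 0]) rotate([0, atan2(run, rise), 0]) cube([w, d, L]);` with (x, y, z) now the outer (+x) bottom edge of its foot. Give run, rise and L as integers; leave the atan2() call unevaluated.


// leg length = √(432² + 810²) = 918
// right-leg outer foot x = 2·432 + 100 = 964
// beam min-corner = (432, 0, 810)
translate([432, 0, 810]) cube([100, 825, 84]);
translate([0, 82, 0]) rotate([0, atan2(432, 810), 0]) cube([39, 38, 918]);
translate([964, 82, 0]) mirror([1, 0, 0]) rotate([0, atan2(432, 810), 0]) cube([39, 38, 918]);
translate([0, 705, 0]) rotate([0, atan2(432, 810), 0]) cube([39, 38, 918]);
translate([964, 705, 0]) mirror([1, 0, 0]) rotate([0, atan2(432, 810), 0]) cube([39, 38, 918]);


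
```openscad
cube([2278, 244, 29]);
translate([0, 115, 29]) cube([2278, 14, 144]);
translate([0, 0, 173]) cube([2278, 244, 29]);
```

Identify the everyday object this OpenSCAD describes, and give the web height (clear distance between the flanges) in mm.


An I-beam. The web height is 144 mm.

Two wide flanges with a thin centred web — an I-beam. Overall 202 mm minus two 29 mm flanges gives a web of 202 − 2·29 = 144 mm.


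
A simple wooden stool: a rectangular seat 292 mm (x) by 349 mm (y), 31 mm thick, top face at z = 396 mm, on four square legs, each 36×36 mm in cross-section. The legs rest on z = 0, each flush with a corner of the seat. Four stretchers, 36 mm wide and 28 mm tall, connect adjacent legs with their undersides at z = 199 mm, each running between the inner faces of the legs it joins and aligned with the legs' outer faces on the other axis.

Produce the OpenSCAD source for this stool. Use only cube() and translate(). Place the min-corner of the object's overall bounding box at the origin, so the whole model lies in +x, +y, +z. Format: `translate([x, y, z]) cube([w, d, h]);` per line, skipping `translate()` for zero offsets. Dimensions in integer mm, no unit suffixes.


translate([0, 0, 365]) cube([292, 349, 31]);
cube([36, 36, 365]);
translate([256, 0, 0]) cube([36, 36, 365]);
translate([0, 313, 0]) cube([36, 36, 365]);
translate([256, 313, 0]) cube([36, 36, 365]);
translate([36, 0, 199]) cube([220, 36, 28]);
translate([36, 313, 199]) cube([220, 36, 28]);
translate([0, 36, 199]) cube([36, 277, 28]);
translate([256, 36, 199]) cube([36, 277, 28]);


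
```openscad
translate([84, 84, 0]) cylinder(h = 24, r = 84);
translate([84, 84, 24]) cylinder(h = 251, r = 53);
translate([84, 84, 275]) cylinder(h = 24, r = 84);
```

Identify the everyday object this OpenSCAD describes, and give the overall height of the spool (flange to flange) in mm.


A spool. The overall height is 299 mm.

Three coaxial cylinders, large–small–large — a spool. Two 24 mm flanges and a 251 mm core give 24 + 251 + 24 = 299 mm.


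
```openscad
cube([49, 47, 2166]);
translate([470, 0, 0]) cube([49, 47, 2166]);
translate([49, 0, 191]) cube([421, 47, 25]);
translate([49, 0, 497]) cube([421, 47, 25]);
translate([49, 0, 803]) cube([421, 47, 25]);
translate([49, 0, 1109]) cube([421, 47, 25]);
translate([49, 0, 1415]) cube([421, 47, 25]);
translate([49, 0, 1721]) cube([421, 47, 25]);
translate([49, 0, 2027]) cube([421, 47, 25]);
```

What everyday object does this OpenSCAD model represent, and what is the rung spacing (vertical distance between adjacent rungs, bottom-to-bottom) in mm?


A ladder. The rung spacing is 306 mm.

Two tall 49×47 posts with 7 short bars between them — a ladder. Adjacent rungs sit at z = 191 and z = 497, so the spacing is 497 − 191 = 306 mm.


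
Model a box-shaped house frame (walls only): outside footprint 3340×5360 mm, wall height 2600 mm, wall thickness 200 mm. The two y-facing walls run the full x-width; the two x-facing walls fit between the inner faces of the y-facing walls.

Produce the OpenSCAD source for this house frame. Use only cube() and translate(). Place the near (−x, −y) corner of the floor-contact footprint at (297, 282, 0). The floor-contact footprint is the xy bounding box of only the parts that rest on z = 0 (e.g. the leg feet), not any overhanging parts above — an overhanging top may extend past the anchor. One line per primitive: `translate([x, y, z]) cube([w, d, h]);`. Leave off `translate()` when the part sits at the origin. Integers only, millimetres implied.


translate([297, 282, 0]) cube([3340, 200, 2600]);
translate([297, 5442, 0]) cube([3340, 200, 2600]);
translate([297, 482, 0]) cube([200, 4960, 2600]);
translate([3437, 482, 0]) cube([200, 4960, 2600]);


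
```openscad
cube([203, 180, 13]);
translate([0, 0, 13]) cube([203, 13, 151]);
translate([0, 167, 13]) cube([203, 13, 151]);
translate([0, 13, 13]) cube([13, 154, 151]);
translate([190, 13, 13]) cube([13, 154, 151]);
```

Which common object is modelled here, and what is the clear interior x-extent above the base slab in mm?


An open box. The internal width is 177 mm.

A 203×180 base slab with four walls standing on it — an open box. The base is 203 mm wide and the walls are 13 mm thick, so the internal width is 203 − 2 × 13 = 177 mm.


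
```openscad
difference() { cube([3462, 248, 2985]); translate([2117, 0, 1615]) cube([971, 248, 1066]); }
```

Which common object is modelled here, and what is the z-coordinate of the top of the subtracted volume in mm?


A wall with a window opening. The window head height is 2681 mm.

A wall with a rectangular opening subtracted — a window. Sill at z = 1615, opening 1066 mm tall, so the head is at 1615 + 1066 = 2681 mm.


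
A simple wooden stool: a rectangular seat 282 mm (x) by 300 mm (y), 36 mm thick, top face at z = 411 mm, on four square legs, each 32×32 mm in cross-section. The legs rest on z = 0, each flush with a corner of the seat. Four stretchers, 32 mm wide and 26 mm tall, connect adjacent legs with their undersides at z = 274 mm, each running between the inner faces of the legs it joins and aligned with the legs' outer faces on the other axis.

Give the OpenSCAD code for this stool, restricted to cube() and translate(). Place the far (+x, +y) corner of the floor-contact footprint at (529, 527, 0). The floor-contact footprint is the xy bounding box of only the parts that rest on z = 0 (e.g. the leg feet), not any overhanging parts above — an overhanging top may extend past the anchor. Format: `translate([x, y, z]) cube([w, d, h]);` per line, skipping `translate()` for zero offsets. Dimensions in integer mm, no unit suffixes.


translate([247, 227, 375]) cube([282, 300, 36]);
translate([247, 227, 0]) cube([32, 32, 375]);
translate([497, 227, 0]) cube([32, 32, 375]);
translate([247, 495, 0]) cube([32, 32, 375]);
translate([497, 495, 0]) cube([32, 32, 375]);
translate([279, 227, 274]) cube([218, 32, 26]);
translate([279, 495, 274]) cube([218, 32, 26]);
translate([247, 259, 274]) cube([32, 236, 26]);
translate([497, 259, 274]) cube([32, 236, 26]);


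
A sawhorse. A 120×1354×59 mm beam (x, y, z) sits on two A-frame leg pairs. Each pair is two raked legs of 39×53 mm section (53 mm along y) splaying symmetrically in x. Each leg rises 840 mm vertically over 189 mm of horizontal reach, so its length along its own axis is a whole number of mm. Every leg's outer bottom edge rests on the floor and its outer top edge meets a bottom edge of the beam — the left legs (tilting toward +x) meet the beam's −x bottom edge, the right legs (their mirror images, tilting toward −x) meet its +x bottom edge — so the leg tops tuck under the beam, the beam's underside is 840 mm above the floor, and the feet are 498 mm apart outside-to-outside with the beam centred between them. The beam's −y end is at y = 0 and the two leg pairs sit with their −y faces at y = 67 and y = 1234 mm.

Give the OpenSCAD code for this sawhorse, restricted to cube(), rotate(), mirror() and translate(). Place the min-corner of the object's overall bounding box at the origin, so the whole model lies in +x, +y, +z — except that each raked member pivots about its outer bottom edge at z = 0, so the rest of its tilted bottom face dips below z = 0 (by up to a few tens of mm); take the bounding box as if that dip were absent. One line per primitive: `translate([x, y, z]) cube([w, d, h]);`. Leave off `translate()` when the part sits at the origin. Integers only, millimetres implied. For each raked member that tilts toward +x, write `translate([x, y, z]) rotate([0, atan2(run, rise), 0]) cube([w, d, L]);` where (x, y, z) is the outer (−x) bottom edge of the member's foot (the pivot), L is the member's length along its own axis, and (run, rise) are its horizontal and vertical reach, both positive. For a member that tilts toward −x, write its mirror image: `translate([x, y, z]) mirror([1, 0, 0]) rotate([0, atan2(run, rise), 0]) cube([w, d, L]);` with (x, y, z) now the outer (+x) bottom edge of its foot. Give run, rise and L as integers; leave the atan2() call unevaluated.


translate([189, 0, 840]) cube([120, 1354, 59]);
translate([0, 67, 0]) rotate([0, atan2(189, 840), 0]) cube([39, 53, 861]);
translate([498, 67, 0]) mirror([1, 0, 0]) rotate([0, atan2(189, 840), 0]) cube([39, 53, 861]);
translate([0, 1234, 0]) rotate([0, atan2(189, 840), 0]) cube([39, 53, 861]);
translate([498, 1234, 0]) mirror([1, 0, 0]) rotate([0, atan2(189, 840), 0]) cube([39, 53, 861]);


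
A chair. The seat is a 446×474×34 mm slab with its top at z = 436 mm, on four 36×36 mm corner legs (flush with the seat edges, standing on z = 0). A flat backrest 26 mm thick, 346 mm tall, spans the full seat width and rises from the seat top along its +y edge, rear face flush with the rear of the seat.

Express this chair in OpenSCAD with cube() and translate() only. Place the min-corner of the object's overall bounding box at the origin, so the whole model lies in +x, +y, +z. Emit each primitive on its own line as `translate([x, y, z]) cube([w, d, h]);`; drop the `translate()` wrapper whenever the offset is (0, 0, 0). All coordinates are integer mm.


translate([0, 0, 402]) cube([446, 474, 34]);
cube([36, 36, 402]);
translate([410, 0, 0]) cube([36, 36, 402]);
translate([0, 438, 0]) cube([36, 36, 402]);
translate([410, 438, 0]) cube([36, 36, 402]);
translate([0, 448, 436]) cube([446, 26, 346]);


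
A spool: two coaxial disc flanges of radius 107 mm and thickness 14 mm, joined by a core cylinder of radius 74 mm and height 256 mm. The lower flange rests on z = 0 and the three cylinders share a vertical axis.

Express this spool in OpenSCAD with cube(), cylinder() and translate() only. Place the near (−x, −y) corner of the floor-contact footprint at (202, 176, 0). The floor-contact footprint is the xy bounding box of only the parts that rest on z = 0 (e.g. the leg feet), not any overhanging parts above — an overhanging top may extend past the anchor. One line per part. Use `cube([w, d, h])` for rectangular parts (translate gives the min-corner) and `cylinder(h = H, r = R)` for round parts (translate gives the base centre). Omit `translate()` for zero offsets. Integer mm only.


translate([309, 283, 0]) cylinder(h = 14, r = 107);
translate([309, 283, 14]) cylinder(h = 256, r = 74);
translate([309, 283, 270]) cylinder(h = 14, r = 107);


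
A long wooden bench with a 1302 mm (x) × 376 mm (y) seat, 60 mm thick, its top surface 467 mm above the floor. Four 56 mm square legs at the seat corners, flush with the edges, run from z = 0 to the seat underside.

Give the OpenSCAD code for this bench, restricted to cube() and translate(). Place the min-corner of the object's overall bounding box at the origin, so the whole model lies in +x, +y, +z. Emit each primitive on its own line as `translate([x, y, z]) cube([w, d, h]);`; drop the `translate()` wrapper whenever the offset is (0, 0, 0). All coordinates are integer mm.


translate([0, 0, 407]) cube([1302, 376, 60]);
cube([56, 56, 407]);
translate([0, 320, 0]) cube([56, 56, 407]);
translate([1246, 0, 0]) cube([56, 56, 407]);
translate([1246, 320, 0]) cube([56, 56, 407]);


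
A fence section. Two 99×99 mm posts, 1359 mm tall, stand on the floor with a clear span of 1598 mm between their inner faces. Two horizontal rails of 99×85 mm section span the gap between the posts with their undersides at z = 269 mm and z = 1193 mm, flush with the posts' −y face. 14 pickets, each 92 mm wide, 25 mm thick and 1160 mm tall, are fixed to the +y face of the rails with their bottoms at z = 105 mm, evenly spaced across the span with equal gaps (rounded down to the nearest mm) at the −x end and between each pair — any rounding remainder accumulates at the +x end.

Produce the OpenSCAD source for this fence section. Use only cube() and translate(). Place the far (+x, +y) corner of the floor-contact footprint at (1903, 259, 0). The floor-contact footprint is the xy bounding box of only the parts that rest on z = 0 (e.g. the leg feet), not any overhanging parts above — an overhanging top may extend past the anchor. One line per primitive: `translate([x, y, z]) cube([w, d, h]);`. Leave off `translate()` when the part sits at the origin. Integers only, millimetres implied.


translate([107, 160, 0]) cube([99, 99, 1359]);
translate([1804, 160, 0]) cube([99, 99, 1359]);
translate([206, 160, 269]) cube([1598, 99, 85]);
translate([206, 160, 1193]) cube([1598, 99, 85]);
translate([226, 259, 105]) cube([92, 25, 1160]);
translate([338, 259, 105]) cube([92, 25, 1160]);
translate([450, 259, 105]) cube([92, 25, 1160]);
translate([562, 259, 105]) cube([92, 25, 1160]);
translate([674, 259, 105]) cube([92, 25, 1160]);
translate([786, 259, 105]) cube([92, 25, 1160]);
translate([898, 259, 105]) cube([92, 25, 1160]);
translate([1010, 259, 105]) cube([92, 25, 1160]);
translate([1122, 259, 105]) cube([92, 25, 1160]);
translate([1234, 259, 105]) cube([92, 25, 1160]);
translate([1346, 259, 105]) cube([92, 25, 1160]);
translate([1458, 259, 105]) cube([92, 25, 1160]);
translate([1570, 259, 105]) cube([92, 25, 1160]);
translate([1682, 259, 105]) cube([92, 25, 1160]);


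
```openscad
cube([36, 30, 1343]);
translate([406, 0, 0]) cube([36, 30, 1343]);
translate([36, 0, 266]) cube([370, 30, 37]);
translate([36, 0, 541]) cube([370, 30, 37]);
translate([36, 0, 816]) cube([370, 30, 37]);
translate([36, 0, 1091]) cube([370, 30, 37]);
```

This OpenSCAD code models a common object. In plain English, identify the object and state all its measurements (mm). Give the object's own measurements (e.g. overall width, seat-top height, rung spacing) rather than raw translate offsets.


A straight ladder. Two 36×30 mm vertical rails, 1343 mm tall, stand 442 mm apart (outside-to-outside) with their front faces coplanar on the −y side. 4 rungs, each 30 mm deep and 37 mm tall, span between the inner faces of the rails, front faces flush with the rails. The lowest rung's underside is at z = 266 mm and rungs are spaced 275 mm apart (underside to underside).


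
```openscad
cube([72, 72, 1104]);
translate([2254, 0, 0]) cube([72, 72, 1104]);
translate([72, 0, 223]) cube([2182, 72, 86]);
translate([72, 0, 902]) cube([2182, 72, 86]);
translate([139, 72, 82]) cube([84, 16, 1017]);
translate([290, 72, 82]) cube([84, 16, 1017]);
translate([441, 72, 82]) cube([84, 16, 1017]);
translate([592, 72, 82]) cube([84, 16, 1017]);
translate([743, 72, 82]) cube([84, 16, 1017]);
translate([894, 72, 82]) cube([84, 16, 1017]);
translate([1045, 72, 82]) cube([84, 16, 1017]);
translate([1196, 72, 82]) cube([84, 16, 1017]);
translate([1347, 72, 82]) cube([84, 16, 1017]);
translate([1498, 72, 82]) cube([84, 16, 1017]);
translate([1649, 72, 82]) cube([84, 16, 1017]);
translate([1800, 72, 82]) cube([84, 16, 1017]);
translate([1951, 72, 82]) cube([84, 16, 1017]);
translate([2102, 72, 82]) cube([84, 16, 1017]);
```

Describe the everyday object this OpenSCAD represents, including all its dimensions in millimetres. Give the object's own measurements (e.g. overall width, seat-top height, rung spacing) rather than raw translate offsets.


A fence section. Two 72×72 mm posts, 1104 mm tall, stand on the floor with a clear span of 2182 mm between their inner faces. Two horizontal rails of 72×86 mm section span the gap between the posts with their undersides at z = 223 mm and z = 902 mm, flush with the posts' −y face. 14 pickets, each 84 mm wide, 16 mm thick and 1017 mm tall, are fixed to the +y face of the rails with their bottoms at z = 82 mm, spaced across the span with a 67 mm gap after the −x post and between neighbouring pickets, with 68 mm left before the +x post.


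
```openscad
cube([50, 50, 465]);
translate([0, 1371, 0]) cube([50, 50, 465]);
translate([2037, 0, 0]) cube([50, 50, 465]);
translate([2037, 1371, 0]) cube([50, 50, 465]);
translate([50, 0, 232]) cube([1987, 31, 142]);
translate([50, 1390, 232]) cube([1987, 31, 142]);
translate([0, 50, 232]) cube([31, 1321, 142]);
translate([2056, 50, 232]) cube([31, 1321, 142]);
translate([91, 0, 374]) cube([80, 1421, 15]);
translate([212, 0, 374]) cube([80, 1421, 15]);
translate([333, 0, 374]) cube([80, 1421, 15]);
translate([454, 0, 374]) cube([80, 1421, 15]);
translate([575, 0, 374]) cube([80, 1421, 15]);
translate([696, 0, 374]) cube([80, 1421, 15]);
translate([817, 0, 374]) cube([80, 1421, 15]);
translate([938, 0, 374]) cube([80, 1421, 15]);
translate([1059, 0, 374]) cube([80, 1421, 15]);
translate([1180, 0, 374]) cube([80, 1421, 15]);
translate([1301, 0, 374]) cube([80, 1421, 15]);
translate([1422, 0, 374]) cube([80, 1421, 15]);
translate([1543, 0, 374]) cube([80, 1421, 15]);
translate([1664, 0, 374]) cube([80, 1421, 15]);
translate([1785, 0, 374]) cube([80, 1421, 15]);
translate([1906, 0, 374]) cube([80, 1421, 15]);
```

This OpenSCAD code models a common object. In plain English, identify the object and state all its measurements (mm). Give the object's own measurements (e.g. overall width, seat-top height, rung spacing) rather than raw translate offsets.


A bed frame 2087 mm long (x) by 1421 mm wide (y). Four 50×50 mm corner posts, 465 mm tall, at the corners of the footprint. Four rails of 31 mm thickness and 142 mm height run between adjacent posts with their undersides at z = 232 mm, their outer faces flush with the outside of the frame (the two x-running rails run between the posts' inner faces; the two y-running rails run between the posts' inner faces). 16 slats, each 80 mm wide (x) and 15 mm thick, lie across the top of the two x-running rails, running the full 1421 mm width of the frame in y; along x they sit between the end posts with a 41 mm gap after the −x posts and between neighbouring slats, leaving 51 mm before the +x posts.


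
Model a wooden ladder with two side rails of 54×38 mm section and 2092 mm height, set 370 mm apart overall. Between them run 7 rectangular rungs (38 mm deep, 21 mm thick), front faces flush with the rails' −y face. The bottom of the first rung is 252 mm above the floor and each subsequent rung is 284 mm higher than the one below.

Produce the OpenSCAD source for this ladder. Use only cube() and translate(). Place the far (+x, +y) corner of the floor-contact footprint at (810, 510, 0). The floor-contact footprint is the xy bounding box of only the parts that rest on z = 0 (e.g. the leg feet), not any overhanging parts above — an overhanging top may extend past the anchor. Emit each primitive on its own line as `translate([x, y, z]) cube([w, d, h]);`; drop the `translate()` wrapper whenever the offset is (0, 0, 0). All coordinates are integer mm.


translate([440, 472, 0]) cube([54, 38, 2092]);
translate([756, 472, 0]) cube([54, 38, 2092]);
translate([494, 472, 252]) cube([262, 38, 21]);
translate([494, 472, 536]) cube([262, 38, 21]);
translate([494, 472, 820]) cube([262, 38, 21]);
translate([494, 472, 1104]) cube([262, 38, 21]);
translate([494, 472, 1388]) cube([262, 38, 21]);
translate([494, 472, 1672]) cube([262, 38, 21]);
translate([494, 472, 1956]) cube([262, 38, 21]);


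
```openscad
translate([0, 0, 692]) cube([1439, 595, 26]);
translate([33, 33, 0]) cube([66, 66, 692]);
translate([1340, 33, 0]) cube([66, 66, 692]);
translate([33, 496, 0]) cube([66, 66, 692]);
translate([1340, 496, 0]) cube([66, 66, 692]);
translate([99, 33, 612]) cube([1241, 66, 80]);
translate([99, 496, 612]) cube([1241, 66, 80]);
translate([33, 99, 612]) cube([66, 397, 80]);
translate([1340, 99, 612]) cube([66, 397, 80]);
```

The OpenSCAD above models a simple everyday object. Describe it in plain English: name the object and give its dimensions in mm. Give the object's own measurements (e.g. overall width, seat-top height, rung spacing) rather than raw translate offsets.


A rectangular dining table. The top is 1439×595×26 mm with its upper surface at z = 718 mm. It stands on four 66×66 mm square legs, each inset 33 mm from the nearest pair of top edges, running from the floor to the underside of the top. Four apron rails, 66 mm thick and 80 mm tall, run between adjacent legs with their top edges flush with the underside of the top and their outer faces flush with the legs' outer faces.


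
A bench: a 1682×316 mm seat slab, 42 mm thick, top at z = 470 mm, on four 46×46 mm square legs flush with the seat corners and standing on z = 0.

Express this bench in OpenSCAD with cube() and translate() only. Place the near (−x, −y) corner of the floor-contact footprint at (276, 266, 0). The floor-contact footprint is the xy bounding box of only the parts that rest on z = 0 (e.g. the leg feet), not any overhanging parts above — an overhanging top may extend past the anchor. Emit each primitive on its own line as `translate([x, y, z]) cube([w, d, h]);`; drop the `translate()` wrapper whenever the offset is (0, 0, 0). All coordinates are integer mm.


// leg_h = 470 − 42 = 428
translate([276, 266, 428]) cube([1682, 316, 42]);
translate([276, 266, 0]) cube([46, 46, 428]);
translate([276, 536, 0]) cube([46, 46, 428]);
translate([1912, 266, 0]) cube([46, 46, 428]);
translate([1912, 536, 0]) cube([46, 46, 428]);
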